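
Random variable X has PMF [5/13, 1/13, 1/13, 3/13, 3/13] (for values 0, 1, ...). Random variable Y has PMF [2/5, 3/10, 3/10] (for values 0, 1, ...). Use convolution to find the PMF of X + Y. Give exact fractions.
P(X+Y=k) = Σ_i P(X=i)·P(Y=k-i) — a convolution of [5/13, 1/13, 1/13, 3/13, 3/13] and [2/5, 3/10, 3/10]. P(X+Y=0) = (5/13)×(2/5) = 2/13; P(X+Y=1) = (5/13)×(3/10) + (1/13)×(2/5) = 3/26 + 2/65 = 19/130; P(X+Y=2) = (5/13)×(3/10) + (1/13)×(3/10) + (1/13)×(2/5) = 3/26 + 3/130 + 2/65 = 11/65; P(X+Y=3) = (1/13)×(3/10) + (1/13)×(3/10) + (3/13)×(2/5) = 3/130 + 3/130 + 6/65 = 9/65; P(X+Y=4) = (1/13)×(3/10) + (3/13)×(3/10) + (3/13)×(2/5) = 3/130 + 9/130 + 6/65 = 12/65; P(X+Y=5) = (3/13)×(3/10) + (3/13)×(3/10) = 9/130 + 9/130 = 9/65; P(X+Y=6) = (3/13)×(3/10) = 9/130. PMF: [2/13, 19/130, 11/65, 9/65, 12/65, 9/65, 9/130] (sums to 1 ✓)

[2/13, 19/130, 11/65, 9/65, 12/65, 9/65, 9/130]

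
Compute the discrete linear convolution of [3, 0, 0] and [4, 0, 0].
y[0] = 3×4 = 12; y[1] = 3×0 + 0×4 = 0; y[2] = 3×0 + 0×0 + 0×4 = 0; y[3] = 0×0 + 0×0 = 0; y[4] = 0×0 = 0

[12, 0, 0, 0, 0]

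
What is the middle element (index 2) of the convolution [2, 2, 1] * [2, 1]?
Use y[k] = Σ_i a[i]·b[k-i] at k=2. y[2] = 2×1 + 1×2 = 4

4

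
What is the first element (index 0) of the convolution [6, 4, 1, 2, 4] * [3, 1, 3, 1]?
Use y[k] = Σ_i a[i]·b[k-i] at k=0. y[0] = 6×3 = 18

18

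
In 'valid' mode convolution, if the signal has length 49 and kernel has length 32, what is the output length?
'Valid' mode counts only positions where the kernel fully overlaps the signal: m - n + 1 = 49 - 32 + 1 = 18

18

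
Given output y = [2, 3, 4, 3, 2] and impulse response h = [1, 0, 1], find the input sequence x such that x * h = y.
Deconvolve y=[2, 3, 4, 3, 2] by h=[1, 0, 1]. Since h[0]=1, solve forward: x[0] = y[0] / 1 = 2; x[1] = (y[1] - 2×0) / 1 = 3; x[2] = (y[2] - 3×0 - 2×1) / 1 = 2. So x = [2, 3, 2]. Check by forward convolution: y[0] = 2×1 = 2; y[1] = 2×0 + 3×1 = 3; y[2] = 2×1 + 3×0 + 2×1 = 4; y[3] = 3×1 + 2×0 = 3; y[4] = 2×1 = 2

[2, 3, 2]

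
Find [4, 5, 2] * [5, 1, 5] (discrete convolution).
y[0] = 4×5 = 20; y[1] = 4×1 + 5×5 = 29; y[2] = 4×5 + 5×1 + 2×5 = 35; y[3] = 5×5 + 2×1 = 27; y[4] = 2×5 = 10

[20, 29, 35, 27, 10]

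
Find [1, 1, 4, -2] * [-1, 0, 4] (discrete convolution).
y[0] = 1×-1 = -1; y[1] = 1×0 + 1×-1 = -1; y[2] = 1×4 + 1×0 + 4×-1 = 0; y[3] = 1×4 + 4×0 + -2×-1 = 6; y[4] = 4×4 + -2×0 = 16; y[5] = -2×4 = -8

[-1, -1, 0, 6, 16, -8]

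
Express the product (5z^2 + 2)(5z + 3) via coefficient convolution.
Ascending coefficients: a = [2, 0, 5], b = [3, 5]. c[0] = 2×3 = 6; c[1] = 2×5 + 0×3 = 10; c[2] = 0×5 + 5×3 = 15; c[3] = 5×5 = 25. Result coefficients: [6, 10, 15, 25] → 25z^3 + 15z^2 + 10z + 6

25z^3 + 15z^2 + 10z + 6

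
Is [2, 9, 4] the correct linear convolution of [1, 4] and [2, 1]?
Recompute linear convolution of [1, 4] and [2, 1]: y[0] = 1×2 = 2; y[1] = 1×1 + 4×2 = 9; y[2] = 4×1 = 4 → [2, 9, 4]. Given [2, 9, 4] matches, so answer: Yes

Yes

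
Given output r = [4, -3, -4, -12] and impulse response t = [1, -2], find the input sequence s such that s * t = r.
Deconvolve r=[4, -3, -4, -12] by t=[1, -2]. Since t[0]=1, solve forward: s[0] = r[0] / 1 = 4; s[1] = (r[1] - 4×-2) / 1 = 5; s[2] = (r[2] - 5×-2) / 1 = 6. So s = [4, 5, 6]. Check by forward convolution: r[0] = 4×1 = 4; r[1] = 4×-2 + 5×1 = -3; r[2] = 5×-2 + 6×1 = -4; r[3] = 6×-2 = -12

[4, 5, 6]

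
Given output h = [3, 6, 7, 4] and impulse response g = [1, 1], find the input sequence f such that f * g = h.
Deconvolve h=[3, 6, 7, 4] by g=[1, 1]. Since g[0]=1, solve forward: f[0] = h[0] / 1 = 3; f[1] = (h[1] - 3×1) / 1 = 3; f[2] = (h[2] - 3×1) / 1 = 4. So f = [3, 3, 4]. Check by forward convolution: h[0] = 3×1 = 3; h[1] = 3×1 + 3×1 = 6; h[2] = 3×1 + 4×1 = 7; h[3] = 4×1 = 4

[3, 3, 4]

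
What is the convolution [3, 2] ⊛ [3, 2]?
y[0] = 3×3 = 9; y[1] = 3×2 + 2×3 = 12; y[2] = 2×2 = 4

[9, 12, 4]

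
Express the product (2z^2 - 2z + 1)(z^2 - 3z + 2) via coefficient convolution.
Ascending coefficients: a = [1, -2, 2], b = [2, -3, 1]. c[0] = 1×2 = 2; c[1] = 1×-3 + -2×2 = -7; c[2] = 1×1 + -2×-3 + 2×2 = 11; c[3] = -2×1 + 2×-3 = -8; c[4] = 2×1 = 2. Result coefficients: [2, -7, 11, -8, 2] → 2z^4 - 8z^3 + 11z^2 - 7z + 2

2z^4 - 8z^3 + 11z^2 - 7z + 2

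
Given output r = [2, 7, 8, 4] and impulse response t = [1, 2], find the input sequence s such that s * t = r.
Deconvolve r=[2, 7, 8, 4] by t=[1, 2]. Since t[0]=1, solve forward: s[0] = r[0] / 1 = 2; s[1] = (r[1] - 2×2) / 1 = 3; s[2] = (r[2] - 3×2) / 1 = 2. So s = [2, 3, 2]. Check by forward convolution: r[0] = 2×1 = 2; r[1] = 2×2 + 3×1 = 7; r[2] = 3×2 + 2×1 = 8; r[3] = 2×2 = 4

[2, 3, 2]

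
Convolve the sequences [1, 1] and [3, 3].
y[0] = 1×3 = 3; y[1] = 1×3 + 1×3 = 6; y[2] = 1×3 = 3

[3, 6, 3]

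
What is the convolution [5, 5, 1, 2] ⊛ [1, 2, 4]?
y[0] = 5×1 = 5; y[1] = 5×2 + 5×1 = 15; y[2] = 5×4 + 5×2 + 1×1 = 31; y[3] = 5×4 + 1×2 + 2×1 = 24; y[4] = 1×4 + 2×2 = 8; y[5] = 2×4 = 8

[5, 15, 31, 24, 8, 8]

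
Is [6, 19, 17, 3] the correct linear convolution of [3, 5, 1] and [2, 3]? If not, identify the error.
Recompute linear convolution of [3, 5, 1] and [2, 3]: y[0] = 3×2 = 6; y[1] = 3×3 + 5×2 = 19; y[2] = 5×3 + 1×2 = 17; y[3] = 1×3 = 3 → [6, 19, 17, 3]. Given [6, 19, 17, 3] matches, so answer: Yes

Yes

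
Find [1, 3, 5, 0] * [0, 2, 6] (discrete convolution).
y[0] = 1×0 = 0; y[1] = 1×2 + 3×0 = 2; y[2] = 1×6 + 3×2 + 5×0 = 12; y[3] = 3×6 + 5×2 + 0×0 = 28; y[4] = 5×6 + 0×2 = 30; y[5] = 0×6 = 0

[0, 2, 12, 28, 30, 0]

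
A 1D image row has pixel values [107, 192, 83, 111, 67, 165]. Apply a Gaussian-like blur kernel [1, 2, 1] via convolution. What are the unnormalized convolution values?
Convolve image row [107, 192, 83, 111, 67, 165] with kernel [1, 2, 1]: y[0] = 107×1 = 107; y[1] = 107×2 + 192×1 = 406; y[2] = 107×1 + 192×2 + 83×1 = 574; y[3] = 192×1 + 83×2 + 111×1 = 469; y[4] = 83×1 + 111×2 + 67×1 = 372; y[5] = 111×1 + 67×2 + 165×1 = 410; y[6] = 67×1 + 165×2 = 397; y[7] = 165×1 = 165 → [107, 406, 574, 469, 372, 410, 397, 165]. Normalization factor = sum(kernel) = 4.

[107, 406, 574, 469, 372, 410, 397, 165]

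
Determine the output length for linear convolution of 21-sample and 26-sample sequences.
Linear/full convolution length: m + n - 1 = 21 + 26 - 1 = 46

46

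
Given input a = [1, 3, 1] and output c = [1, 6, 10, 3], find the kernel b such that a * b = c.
Output length 4 = len(a) + len(b) - 1 ⇒ len(b) = 2. Solve b forward using b[k] = (c[k] - Σ_{i≥1} a[i]·b[k-i]) / a[0]: b[0] = c[0] / a[0] = 1 / 1 = 1; b[1] = (c[1] - 3×1) / a[0] = (6 - 3×1) / 1 = 3. So b = [1, 3]. Forward-check [1, 3, 1] * [1, 3]: c[0] = 1×1 = 1; c[1] = 1×3 + 3×1 = 6; c[2] = 3×3 + 1×1 = 10; c[3] = 1×3 = 3 → [1, 6, 10, 3] ✓

[1, 3]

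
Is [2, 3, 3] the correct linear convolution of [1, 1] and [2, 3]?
Recompute linear convolution of [1, 1] and [2, 3]: y[0] = 1×2 = 2; y[1] = 1×3 + 1×2 = 5; y[2] = 1×3 = 3 → [2, 5, 3]. Compare to given [2, 3, 3]: they differ at index 1: given 3, correct 5, so answer: No

No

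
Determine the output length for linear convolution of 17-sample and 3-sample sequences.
Linear/full convolution length: m + n - 1 = 17 + 3 - 1 = 19

19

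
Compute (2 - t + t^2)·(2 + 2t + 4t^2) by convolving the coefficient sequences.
Ascending coefficients: a = [2, -1, 1], b = [2, 2, 4]. c[0] = 2×2 = 4; c[1] = 2×2 + -1×2 = 2; c[2] = 2×4 + -1×2 + 1×2 = 8; c[3] = -1×4 + 1×2 = -2; c[4] = 1×4 = 4. Result coefficients: [4, 2, 8, -2, 4] → 4 + 2t + 8t^2 - 2t^3 + 4t^4

4 + 2t + 8t^2 - 2t^3 + 4t^4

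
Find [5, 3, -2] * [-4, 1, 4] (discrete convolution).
y[0] = 5×-4 = -20; y[1] = 5×1 + 3×-4 = -7; y[2] = 5×4 + 3×1 + -2×-4 = 31; y[3] = 3×4 + -2×1 = 10; y[4] = -2×4 = -8

[-20, -7, 31, 10, -8]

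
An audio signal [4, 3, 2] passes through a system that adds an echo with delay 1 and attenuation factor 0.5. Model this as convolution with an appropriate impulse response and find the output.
Direct-path + delayed-attenuated-path model → impulse response h = [1, 0.5] (1 at lag 0, 0.5 at lag 1). Output y[n] = x[n] + 0.5·x[n - 1] (with x[n] = 0 outside 0..2): y[0] = 4 + 0.5×0 = 4; y[1] = 3 + 0.5×4 = 5.0; y[2] = 2 + 0.5×3 = 3.5; y[3] = 0 + 0.5×2 = 1.0. So y = [4, 5.0, 3.5, 1.0]

[4, 5.0, 3.5, 1.0]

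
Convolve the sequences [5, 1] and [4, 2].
y[0] = 5×4 = 20; y[1] = 5×2 + 1×4 = 14; y[2] = 1×2 = 2

[20, 14, 2]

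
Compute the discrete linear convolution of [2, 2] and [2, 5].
y[0] = 2×2 = 4; y[1] = 2×5 + 2×2 = 14; y[2] = 2×5 = 10

[4, 14, 10]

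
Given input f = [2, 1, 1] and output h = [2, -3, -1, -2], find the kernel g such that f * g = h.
Output length 4 = len(f) + len(g) - 1 ⇒ len(g) = 2. Solve g forward using g[k] = (h[k] - Σ_{i≥1} f[i]·g[k-i]) / f[0]: g[0] = h[0] / f[0] = 2 / 2 = 1; g[1] = (h[1] - 1×1) / f[0] = (-3 - 1×1) / 2 = -2. So g = [1, -2]. Forward-check [2, 1, 1] * [1, -2]: h[0] = 2×1 = 2; h[1] = 2×-2 + 1×1 = -3; h[2] = 1×-2 + 1×1 = -1; h[3] = 1×-2 = -2 → [2, -3, -1, -2] ✓

[1, -2]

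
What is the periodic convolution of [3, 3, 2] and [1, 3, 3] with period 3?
Use y[k] = Σ_j a[j]·b[(k-j) mod 3]. y[0] = 3×1 + 3×3 + 2×3 = 18; y[1] = 3×3 + 3×1 + 2×3 = 18; y[2] = 3×3 + 3×3 + 2×1 = 20. Result: [18, 18, 20]

[18, 18, 20]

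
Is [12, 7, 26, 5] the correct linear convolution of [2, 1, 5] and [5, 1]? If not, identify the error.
Recompute linear convolution of [2, 1, 5] and [5, 1]: y[0] = 2×5 = 10; y[1] = 2×1 + 1×5 = 7; y[2] = 1×1 + 5×5 = 26; y[3] = 5×1 = 5 → [10, 7, 26, 5]. Compare to given [12, 7, 26, 5]: they differ at index 0: given 12, correct 10, so answer: No

No. Error at index 0: given 12, correct 10.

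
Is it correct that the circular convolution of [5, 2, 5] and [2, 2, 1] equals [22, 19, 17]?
Recompute circular convolution of [5, 2, 5] and [2, 2, 1]: y[0] = 5×2 + 2×1 + 5×2 = 22; y[1] = 5×2 + 2×2 + 5×1 = 19; y[2] = 5×1 + 2×2 + 5×2 = 19 → [22, 19, 19]. Compare to given [22, 19, 17]: they differ at index 2: given 17, correct 19, so answer: No

No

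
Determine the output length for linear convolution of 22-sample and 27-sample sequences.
Linear/full convolution length: m + n - 1 = 22 + 27 - 1 = 48

48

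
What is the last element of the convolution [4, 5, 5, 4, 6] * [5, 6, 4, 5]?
Use y[k] = Σ_i a[i]·b[k-i] at k=7. y[7] = 6×5 = 30

30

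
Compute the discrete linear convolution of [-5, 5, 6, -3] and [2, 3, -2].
y[0] = -5×2 = -10; y[1] = -5×3 + 5×2 = -5; y[2] = -5×-2 + 5×3 + 6×2 = 37; y[3] = 5×-2 + 6×3 + -3×2 = 2; y[4] = 6×-2 + -3×3 = -21; y[5] = -3×-2 = 6

[-10, -5, 37, 2, -21, 6]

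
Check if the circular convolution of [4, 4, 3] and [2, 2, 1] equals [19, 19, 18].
Recompute circular convolution of [4, 4, 3] and [2, 2, 1]: y[0] = 4×2 + 4×1 + 3×2 = 18; y[1] = 4×2 + 4×2 + 3×1 = 19; y[2] = 4×1 + 4×2 + 3×2 = 18 → [18, 19, 18]. Compare to given [19, 19, 18]: they differ at index 0: given 19, correct 18, so answer: No

No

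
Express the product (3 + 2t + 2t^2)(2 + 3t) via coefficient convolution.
Ascending coefficients: a = [3, 2, 2], b = [2, 3]. c[0] = 3×2 = 6; c[1] = 3×3 + 2×2 = 13; c[2] = 2×3 + 2×2 = 10; c[3] = 2×3 = 6. Result coefficients: [6, 13, 10, 6] → 6 + 13t + 10t^2 + 6t^3

6 + 13t + 10t^2 + 6t^3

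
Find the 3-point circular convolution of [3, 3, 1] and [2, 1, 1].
Use y[k] = Σ_j x[j]·h[(k-j) mod 3]. y[0] = 3×2 + 3×1 + 1×1 = 10; y[1] = 3×1 + 3×2 + 1×1 = 10; y[2] = 3×1 + 3×1 + 1×2 = 8. Result: [10, 10, 8]

[10, 10, 8]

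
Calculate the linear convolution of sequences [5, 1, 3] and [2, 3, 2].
y[0] = 5×2 = 10; y[1] = 5×3 + 1×2 = 17; y[2] = 5×2 + 1×3 + 3×2 = 19; y[3] = 1×2 + 3×3 = 11; y[4] = 3×2 = 6

[10, 17, 19, 11, 6]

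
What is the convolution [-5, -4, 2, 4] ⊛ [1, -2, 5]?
y[0] = -5×1 = -5; y[1] = -5×-2 + -4×1 = 6; y[2] = -5×5 + -4×-2 + 2×1 = -15; y[3] = -4×5 + 2×-2 + 4×1 = -20; y[4] = 2×5 + 4×-2 = 2; y[5] = 4×5 = 20

[-5, 6, -15, -20, 2, 20]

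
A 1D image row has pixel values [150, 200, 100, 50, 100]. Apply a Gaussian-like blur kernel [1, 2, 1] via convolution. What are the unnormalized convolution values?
Convolve image row [150, 200, 100, 50, 100] with kernel [1, 2, 1]: y[0] = 150×1 = 150; y[1] = 150×2 + 200×1 = 500; y[2] = 150×1 + 200×2 + 100×1 = 650; y[3] = 200×1 + 100×2 + 50×1 = 450; y[4] = 100×1 + 50×2 + 100×1 = 300; y[5] = 50×1 + 100×2 = 250; y[6] = 100×1 = 100 → [150, 500, 650, 450, 300, 250, 100]. Normalization factor = sum(kernel) = 4.

[150, 500, 650, 450, 300, 250, 100]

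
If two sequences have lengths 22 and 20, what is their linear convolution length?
Linear/full convolution length: m + n - 1 = 22 + 20 - 1 = 41

41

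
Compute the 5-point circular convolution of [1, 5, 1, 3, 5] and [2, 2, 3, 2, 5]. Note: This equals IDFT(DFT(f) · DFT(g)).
Either evaluate y[k] = Σ_j f[j]·g[(k-j) mod 5] directly, or use IDFT(DFT(f) · DFT(g)). y[0] = 1×2 + 5×5 + 1×2 + 3×3 + 5×2 = 48; y[1] = 1×2 + 5×2 + 1×5 + 3×2 + 5×3 = 38; y[2] = 1×3 + 5×2 + 1×2 + 3×5 + 5×2 = 40; y[3] = 1×2 + 5×3 + 1×2 + 3×2 + 5×5 = 50; y[4] = 1×5 + 5×2 + 1×3 + 3×2 + 5×2 = 34. Result: [48, 38, 40, 50, 34]

[48, 38, 40, 50, 34]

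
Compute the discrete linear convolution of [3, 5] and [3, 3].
y[0] = 3×3 = 9; y[1] = 3×3 + 5×3 = 24; y[2] = 5×3 = 15

[9, 24, 15]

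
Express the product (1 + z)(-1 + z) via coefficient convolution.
Ascending coefficients: a = [1, 1], b = [-1, 1]. c[0] = 1×-1 = -1; c[1] = 1×1 + 1×-1 = 0; c[2] = 1×1 = 1. Result coefficients: [-1, 0, 1] → -1 + z^2

-1 + z^2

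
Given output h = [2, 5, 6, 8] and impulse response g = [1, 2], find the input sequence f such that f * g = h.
Deconvolve h=[2, 5, 6, 8] by g=[1, 2]. Since g[0]=1, solve forward: f[0] = h[0] / 1 = 2; f[1] = (h[1] - 2×2) / 1 = 1; f[2] = (h[2] - 1×2) / 1 = 4. So f = [2, 1, 4]. Check by forward convolution: h[0] = 2×1 = 2; h[1] = 2×2 + 1×1 = 5; h[2] = 1×2 + 4×1 = 6; h[3] = 4×2 = 8

[2, 1, 4]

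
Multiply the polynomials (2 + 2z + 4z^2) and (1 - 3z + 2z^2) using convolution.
Ascending coefficients: a = [2, 2, 4], b = [1, -3, 2]. c[0] = 2×1 = 2; c[1] = 2×-3 + 2×1 = -4; c[2] = 2×2 + 2×-3 + 4×1 = 2; c[3] = 2×2 + 4×-3 = -8; c[4] = 4×2 = 8. Result coefficients: [2, -4, 2, -8, 8] → 2 - 4z + 2z^2 - 8z^3 + 8z^4

2 - 4z + 2z^2 - 8z^3 + 8z^4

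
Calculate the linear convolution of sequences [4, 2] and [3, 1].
y[0] = 4×3 = 12; y[1] = 4×1 + 2×3 = 10; y[2] = 2×1 = 2

[12, 10, 2]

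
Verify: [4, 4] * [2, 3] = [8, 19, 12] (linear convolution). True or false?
Recompute linear convolution of [4, 4] and [2, 3]: y[0] = 4×2 = 8; y[1] = 4×3 + 4×2 = 20; y[2] = 4×3 = 12 → [8, 20, 12]. Compare to given [8, 19, 12]: they differ at index 1: given 19, correct 20, so answer: No

No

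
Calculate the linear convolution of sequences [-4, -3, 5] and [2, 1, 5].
y[0] = -4×2 = -8; y[1] = -4×1 + -3×2 = -10; y[2] = -4×5 + -3×1 + 5×2 = -13; y[3] = -3×5 + 5×1 = -10; y[4] = 5×5 = 25

[-8, -10, -13, -10, 25]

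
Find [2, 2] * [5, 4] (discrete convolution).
y[0] = 2×5 = 10; y[1] = 2×4 + 2×5 = 18; y[2] = 2×4 = 8

[10, 18, 8]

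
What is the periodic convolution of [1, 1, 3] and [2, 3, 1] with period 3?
Use y[k] = Σ_j a[j]·b[(k-j) mod 3]. y[0] = 1×2 + 1×1 + 3×3 = 12; y[1] = 1×3 + 1×2 + 3×1 = 8; y[2] = 1×1 + 1×3 + 3×2 = 10. Result: [12, 8, 10]

[12, 8, 10]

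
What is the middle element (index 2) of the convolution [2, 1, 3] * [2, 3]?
Use y[k] = Σ_i a[i]·b[k-i] at k=2. y[2] = 1×3 + 3×2 = 9

9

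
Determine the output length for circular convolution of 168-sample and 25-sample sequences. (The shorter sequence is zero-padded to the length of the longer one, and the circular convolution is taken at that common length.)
Circular convolution (zero-padding the shorter input) has length max(m, n) = max(168, 25) = 168

168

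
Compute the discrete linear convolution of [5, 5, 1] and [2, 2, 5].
y[0] = 5×2 = 10; y[1] = 5×2 + 5×2 = 20; y[2] = 5×5 + 5×2 + 1×2 = 37; y[3] = 5×5 + 1×2 = 27; y[4] = 1×5 = 5

[10, 20, 37, 27, 5]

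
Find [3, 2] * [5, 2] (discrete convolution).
y[0] = 3×5 = 15; y[1] = 3×2 + 2×5 = 16; y[2] = 2×2 = 4

[15, 16, 4]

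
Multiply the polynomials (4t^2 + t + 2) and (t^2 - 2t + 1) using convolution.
Ascending coefficients: a = [2, 1, 4], b = [1, -2, 1]. c[0] = 2×1 = 2; c[1] = 2×-2 + 1×1 = -3; c[2] = 2×1 + 1×-2 + 4×1 = 4; c[3] = 1×1 + 4×-2 = -7; c[4] = 4×1 = 4. Result coefficients: [2, -3, 4, -7, 4] → 4t^4 - 7t^3 + 4t^2 - 3t + 2

4t^4 - 7t^3 + 4t^2 - 3t + 2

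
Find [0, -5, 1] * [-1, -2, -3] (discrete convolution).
y[0] = 0×-1 = 0; y[1] = 0×-2 + -5×-1 = 5; y[2] = 0×-3 + -5×-2 + 1×-1 = 9; y[3] = -5×-3 + 1×-2 = 13; y[4] = 1×-3 = -3

[0, 5, 9, 13, -3]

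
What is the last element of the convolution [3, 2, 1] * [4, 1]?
Use y[k] = Σ_i a[i]·b[k-i] at k=3. y[3] = 1×1 = 1

1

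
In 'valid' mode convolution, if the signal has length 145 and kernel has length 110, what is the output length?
'Valid' mode counts only positions where the kernel fully overlaps the signal: m - n + 1 = 145 - 110 + 1 = 36

36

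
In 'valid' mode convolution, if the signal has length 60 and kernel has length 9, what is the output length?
'Valid' mode counts only positions where the kernel fully overlaps the signal: m - n + 1 = 60 - 9 + 1 = 52

52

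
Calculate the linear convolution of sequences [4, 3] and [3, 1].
y[0] = 4×3 = 12; y[1] = 4×1 + 3×3 = 13; y[2] = 3×1 = 3

[12, 13, 3]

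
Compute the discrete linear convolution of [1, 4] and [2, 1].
y[0] = 1×2 = 2; y[1] = 1×1 + 4×2 = 9; y[2] = 4×1 = 4

[2, 9, 4]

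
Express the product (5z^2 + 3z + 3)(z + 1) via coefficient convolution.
Ascending coefficients: a = [3, 3, 5], b = [1, 1]. c[0] = 3×1 = 3; c[1] = 3×1 + 3×1 = 6; c[2] = 3×1 + 5×1 = 8; c[3] = 5×1 = 5. Result coefficients: [3, 6, 8, 5] → 5z^3 + 8z^2 + 6z + 3

5z^3 + 8z^2 + 6z + 3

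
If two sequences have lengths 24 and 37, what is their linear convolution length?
Linear/full convolution length: m + n - 1 = 24 + 37 - 1 = 60

60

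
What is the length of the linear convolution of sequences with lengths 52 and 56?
Linear/full convolution length: m + n - 1 = 52 + 56 - 1 = 107

107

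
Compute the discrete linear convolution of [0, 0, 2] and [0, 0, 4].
y[0] = 0×0 = 0; y[1] = 0×0 + 0×0 = 0; y[2] = 0×4 + 0×0 + 2×0 = 0; y[3] = 0×4 + 2×0 = 0; y[4] = 2×4 = 8

[0, 0, 0, 0, 8]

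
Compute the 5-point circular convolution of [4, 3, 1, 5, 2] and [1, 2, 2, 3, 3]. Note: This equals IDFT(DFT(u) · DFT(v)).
Either evaluate y[k] = Σ_j u[j]·v[(k-j) mod 5] directly, or use IDFT(DFT(u) · DFT(v)). y[0] = 4×1 + 3×3 + 1×3 + 5×2 + 2×2 = 30; y[1] = 4×2 + 3×1 + 1×3 + 5×3 + 2×2 = 33; y[2] = 4×2 + 3×2 + 1×1 + 5×3 + 2×3 = 36; y[3] = 4×3 + 3×2 + 1×2 + 5×1 + 2×3 = 31; y[4] = 4×3 + 3×3 + 1×2 + 5×2 + 2×1 = 35. Result: [30, 33, 36, 31, 35]

[30, 33, 36, 31, 35]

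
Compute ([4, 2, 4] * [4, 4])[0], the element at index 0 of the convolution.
Use y[k] = Σ_i a[i]·b[k-i] at k=0. y[0] = 4×4 = 16

16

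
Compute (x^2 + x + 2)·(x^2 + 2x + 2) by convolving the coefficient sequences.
Ascending coefficients: a = [2, 1, 1], b = [2, 2, 1]. c[0] = 2×2 = 4; c[1] = 2×2 + 1×2 = 6; c[2] = 2×1 + 1×2 + 1×2 = 6; c[3] = 1×1 + 1×2 = 3; c[4] = 1×1 = 1. Result coefficients: [4, 6, 6, 3, 1] → x^4 + 3x^3 + 6x^2 + 6x + 4

x^4 + 3x^3 + 6x^2 + 6x + 4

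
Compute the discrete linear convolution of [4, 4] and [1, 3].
y[0] = 4×1 = 4; y[1] = 4×3 + 4×1 = 16; y[2] = 4×3 = 12

[4, 16, 12]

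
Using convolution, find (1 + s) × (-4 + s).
Ascending coefficients: a = [1, 1], b = [-4, 1]. c[0] = 1×-4 = -4; c[1] = 1×1 + 1×-4 = -3; c[2] = 1×1 = 1. Result coefficients: [-4, -3, 1] → -4 - 3s + s^2

-4 - 3s + s^2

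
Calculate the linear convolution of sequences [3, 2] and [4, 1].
y[0] = 3×4 = 12; y[1] = 3×1 + 2×4 = 11; y[2] = 2×1 = 2

[12, 11, 2]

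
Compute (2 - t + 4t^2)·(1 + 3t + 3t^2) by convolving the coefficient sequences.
Ascending coefficients: a = [2, -1, 4], b = [1, 3, 3]. c[0] = 2×1 = 2; c[1] = 2×3 + -1×1 = 5; c[2] = 2×3 + -1×3 + 4×1 = 7; c[3] = -1×3 + 4×3 = 9; c[4] = 4×3 = 12. Result coefficients: [2, 5, 7, 9, 12] → 2 + 5t + 7t^2 + 9t^3 + 12t^4

2 + 5t + 7t^2 + 9t^3 + 12t^4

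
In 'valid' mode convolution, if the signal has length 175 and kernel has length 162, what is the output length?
'Valid' mode counts only positions where the kernel fully overlaps the signal: m - n + 1 = 175 - 162 + 1 = 14

14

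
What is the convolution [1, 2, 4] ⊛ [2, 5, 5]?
y[0] = 1×2 = 2; y[1] = 1×5 + 2×2 = 9; y[2] = 1×5 + 2×5 + 4×2 = 23; y[3] = 2×5 + 4×5 = 30; y[4] = 4×5 = 20

[2, 9, 23, 30, 20]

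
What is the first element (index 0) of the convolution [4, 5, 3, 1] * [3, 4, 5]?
Use y[k] = Σ_i a[i]·b[k-i] at k=0. y[0] = 4×3 = 12

12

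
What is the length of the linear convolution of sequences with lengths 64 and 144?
Linear/full convolution length: m + n - 1 = 64 + 144 - 1 = 207

207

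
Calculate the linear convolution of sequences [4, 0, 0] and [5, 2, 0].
y[0] = 4×5 = 20; y[1] = 4×2 + 0×5 = 8; y[2] = 4×0 + 0×2 + 0×5 = 0; y[3] = 0×0 + 0×2 = 0; y[4] = 0×0 = 0

[20, 8, 0, 0, 0]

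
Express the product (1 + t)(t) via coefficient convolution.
Ascending coefficients: a = [1, 1], b = [0, 1]. c[0] = 1×0 = 0; c[1] = 1×1 + 1×0 = 1; c[2] = 1×1 = 1. Result coefficients: [0, 1, 1] → t + t^2

t + t^2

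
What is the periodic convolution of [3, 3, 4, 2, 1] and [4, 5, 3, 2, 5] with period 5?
Use y[k] = Σ_j s[j]·t[(k-j) mod 5]. y[0] = 3×4 + 3×5 + 4×2 + 2×3 + 1×5 = 46; y[1] = 3×5 + 3×4 + 4×5 + 2×2 + 1×3 = 54; y[2] = 3×3 + 3×5 + 4×4 + 2×5 + 1×2 = 52; y[3] = 3×2 + 3×3 + 4×5 + 2×4 + 1×5 = 48; y[4] = 3×5 + 3×2 + 4×3 + 2×5 + 1×4 = 47. Result: [46, 54, 52, 48, 47]

[46, 54, 52, 48, 47]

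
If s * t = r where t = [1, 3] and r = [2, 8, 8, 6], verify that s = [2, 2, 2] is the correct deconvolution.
Forward-compute [2, 2, 2] * [1, 3]: r[0] = 2×1 = 2; r[1] = 2×3 + 2×1 = 8; r[2] = 2×3 + 2×1 = 8; r[3] = 2×3 = 6 → [2, 8, 8, 6]. Matches given r = [2, 8, 8, 6], so verified.

Verified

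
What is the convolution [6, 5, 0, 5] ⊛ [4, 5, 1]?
y[0] = 6×4 = 24; y[1] = 6×5 + 5×4 = 50; y[2] = 6×1 + 5×5 + 0×4 = 31; y[3] = 5×1 + 0×5 + 5×4 = 25; y[4] = 0×1 + 5×5 = 25; y[5] = 5×1 = 5

[24, 50, 31, 25, 25, 5]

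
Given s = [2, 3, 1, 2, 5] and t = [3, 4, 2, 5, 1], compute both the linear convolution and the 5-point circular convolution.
Linear: y_lin[0] = 2×3 = 6; y_lin[1] = 2×4 + 3×3 = 17; y_lin[2] = 2×2 + 3×4 + 1×3 = 19; y_lin[3] = 2×5 + 3×2 + 1×4 + 2×3 = 26; y_lin[4] = 2×1 + 3×5 + 1×2 + 2×4 + 5×3 = 42; y_lin[5] = 3×1 + 1×5 + 2×2 + 5×4 = 32; y_lin[6] = 1×1 + 2×5 + 5×2 = 21; y_lin[7] = 2×1 + 5×5 = 27; y_lin[8] = 5×1 = 5 → [6, 17, 19, 26, 42, 32, 21, 27, 5]. Circular (length 5): y[0] = 2×3 + 3×1 + 1×5 + 2×2 + 5×4 = 38; y[1] = 2×4 + 3×3 + 1×1 + 2×5 + 5×2 = 38; y[2] = 2×2 + 3×4 + 1×3 + 2×1 + 5×5 = 46; y[3] = 2×5 + 3×2 + 1×4 + 2×3 + 5×1 = 31; y[4] = 2×1 + 3×5 + 1×2 + 2×4 + 5×3 = 42 → [38, 38, 46, 31, 42]

Linear: [6, 17, 19, 26, 42, 32, 21, 27, 5], Circular: [38, 38, 46, 31, 42]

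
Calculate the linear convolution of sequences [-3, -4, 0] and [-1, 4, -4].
y[0] = -3×-1 = 3; y[1] = -3×4 + -4×-1 = -8; y[2] = -3×-4 + -4×4 + 0×-1 = -4; y[3] = -4×-4 + 0×4 = 16; y[4] = 0×-4 = 0

[3, -8, -4, 16, 0]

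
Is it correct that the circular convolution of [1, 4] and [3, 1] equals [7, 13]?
Recompute circular convolution of [1, 4] and [3, 1]: y[0] = 1×3 + 4×1 = 7; y[1] = 1×1 + 4×3 = 13 → [7, 13]. Given [7, 13] matches, so answer: Yes

Yes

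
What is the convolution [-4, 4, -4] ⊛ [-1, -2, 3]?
y[0] = -4×-1 = 4; y[1] = -4×-2 + 4×-1 = 4; y[2] = -4×3 + 4×-2 + -4×-1 = -16; y[3] = 4×3 + -4×-2 = 20; y[4] = -4×3 = -12

[4, 4, -16, 20, -12]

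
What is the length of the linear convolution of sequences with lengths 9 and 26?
Linear/full convolution length: m + n - 1 = 9 + 26 - 1 = 34

34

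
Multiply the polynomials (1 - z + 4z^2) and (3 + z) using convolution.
Ascending coefficients: a = [1, -1, 4], b = [3, 1]. c[0] = 1×3 = 3; c[1] = 1×1 + -1×3 = -2; c[2] = -1×1 + 4×3 = 11; c[3] = 4×1 = 4. Result coefficients: [3, -2, 11, 4] → 3 - 2z + 11z^2 + 4z^3

3 - 2z + 11z^2 + 4z^3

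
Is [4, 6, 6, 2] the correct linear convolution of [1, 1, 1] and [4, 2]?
Recompute linear convolution of [1, 1, 1] and [4, 2]: y[0] = 1×4 = 4; y[1] = 1×2 + 1×4 = 6; y[2] = 1×2 + 1×4 = 6; y[3] = 1×2 = 2 → [4, 6, 6, 2]. Given [4, 6, 6, 2] matches, so answer: Yes

Yes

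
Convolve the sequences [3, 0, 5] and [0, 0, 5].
y[0] = 3×0 = 0; y[1] = 3×0 + 0×0 = 0; y[2] = 3×5 + 0×0 + 5×0 = 15; y[3] = 0×5 + 5×0 = 0; y[4] = 5×5 = 25

[0, 0, 15, 0, 25]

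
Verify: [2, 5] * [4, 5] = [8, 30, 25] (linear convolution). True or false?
Recompute linear convolution of [2, 5] and [4, 5]: y[0] = 2×4 = 8; y[1] = 2×5 + 5×4 = 30; y[2] = 5×5 = 25 → [8, 30, 25]. Given [8, 30, 25] matches, so answer: Yes

Yes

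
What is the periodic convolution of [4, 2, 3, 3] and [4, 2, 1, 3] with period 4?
Use y[k] = Σ_j a[j]·b[(k-j) mod 4]. y[0] = 4×4 + 2×3 + 3×1 + 3×2 = 31; y[1] = 4×2 + 2×4 + 3×3 + 3×1 = 28; y[2] = 4×1 + 2×2 + 3×4 + 3×3 = 29; y[3] = 4×3 + 2×1 + 3×2 + 3×4 = 32. Result: [31, 28, 29, 32]

[31, 28, 29, 32]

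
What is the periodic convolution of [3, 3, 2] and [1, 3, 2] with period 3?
Use y[k] = Σ_j a[j]·b[(k-j) mod 3]. y[0] = 3×1 + 3×2 + 2×3 = 15; y[1] = 3×3 + 3×1 + 2×2 = 16; y[2] = 3×2 + 3×3 + 2×1 = 17. Result: [15, 16, 17]

[15, 16, 17]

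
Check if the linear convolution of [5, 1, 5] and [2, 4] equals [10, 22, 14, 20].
Recompute linear convolution of [5, 1, 5] and [2, 4]: y[0] = 5×2 = 10; y[1] = 5×4 + 1×2 = 22; y[2] = 1×4 + 5×2 = 14; y[3] = 5×4 = 20 → [10, 22, 14, 20]. Given [10, 22, 14, 20] matches, so answer: Yes

Yes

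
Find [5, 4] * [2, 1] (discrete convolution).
y[0] = 5×2 = 10; y[1] = 5×1 + 4×2 = 13; y[2] = 4×1 = 4

[10, 13, 4]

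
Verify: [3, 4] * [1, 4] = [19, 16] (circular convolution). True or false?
Recompute circular convolution of [3, 4] and [1, 4]: y[0] = 3×1 + 4×4 = 19; y[1] = 3×4 + 4×1 = 16 → [19, 16]. Given [19, 16] matches, so answer: Yes

Yes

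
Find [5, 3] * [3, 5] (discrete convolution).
y[0] = 5×3 = 15; y[1] = 5×5 + 3×3 = 34; y[2] = 3×5 = 15

[15, 34, 15]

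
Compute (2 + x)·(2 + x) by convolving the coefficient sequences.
Ascending coefficients: a = [2, 1], b = [2, 1]. c[0] = 2×2 = 4; c[1] = 2×1 + 1×2 = 4; c[2] = 1×1 = 1. Result coefficients: [4, 4, 1] → 4 + 4x + x^2

4 + 4x + x^2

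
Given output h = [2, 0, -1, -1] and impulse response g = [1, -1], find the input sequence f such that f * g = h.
Deconvolve h=[2, 0, -1, -1] by g=[1, -1]. Since g[0]=1, solve forward: f[0] = h[0] / 1 = 2; f[1] = (h[1] - 2×-1) / 1 = 2; f[2] = (h[2] - 2×-1) / 1 = 1. So f = [2, 2, 1]. Check by forward convolution: h[0] = 2×1 = 2; h[1] = 2×-1 + 2×1 = 0; h[2] = 2×-1 + 1×1 = -1; h[3] = 1×-1 = -1

[2, 2, 1]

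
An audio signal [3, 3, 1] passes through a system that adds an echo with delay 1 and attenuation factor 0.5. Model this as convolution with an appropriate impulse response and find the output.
Direct-path + delayed-attenuated-path model → impulse response h = [1, 0.5] (1 at lag 0, 0.5 at lag 1). Output y[n] = x[n] + 0.5·x[n - 1] (with x[n] = 0 outside 0..2): y[0] = 3 + 0.5×0 = 3; y[1] = 3 + 0.5×3 = 4.5; y[2] = 1 + 0.5×3 = 2.5; y[3] = 0 + 0.5×1 = 0.5. So y = [3, 4.5, 2.5, 0.5]

[3, 4.5, 2.5, 0.5]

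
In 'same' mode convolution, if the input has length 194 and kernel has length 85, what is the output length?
'Same' mode returns an output with the same length as the input: 194

194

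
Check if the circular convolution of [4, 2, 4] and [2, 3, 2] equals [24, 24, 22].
Recompute circular convolution of [4, 2, 4] and [2, 3, 2]: y[0] = 4×2 + 2×2 + 4×3 = 24; y[1] = 4×3 + 2×2 + 4×2 = 24; y[2] = 4×2 + 2×3 + 4×2 = 22 → [24, 24, 22]. Given [24, 24, 22] matches, so answer: Yes

Yes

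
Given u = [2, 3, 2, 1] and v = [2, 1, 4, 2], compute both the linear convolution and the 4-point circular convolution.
Linear: y_lin[0] = 2×2 = 4; y_lin[1] = 2×1 + 3×2 = 8; y_lin[2] = 2×4 + 3×1 + 2×2 = 15; y_lin[3] = 2×2 + 3×4 + 2×1 + 1×2 = 20; y_lin[4] = 3×2 + 2×4 + 1×1 = 15; y_lin[5] = 2×2 + 1×4 = 8; y_lin[6] = 1×2 = 2 → [4, 8, 15, 20, 15, 8, 2]. Circular (length 4): y[0] = 2×2 + 3×2 + 2×4 + 1×1 = 19; y[1] = 2×1 + 3×2 + 2×2 + 1×4 = 16; y[2] = 2×4 + 3×1 + 2×2 + 1×2 = 17; y[3] = 2×2 + 3×4 + 2×1 + 1×2 = 20 → [19, 16, 17, 20]

Linear: [4, 8, 15, 20, 15, 8, 2], Circular: [19, 16, 17, 20]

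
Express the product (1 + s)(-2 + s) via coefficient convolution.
Ascending coefficients: a = [1, 1], b = [-2, 1]. c[0] = 1×-2 = -2; c[1] = 1×1 + 1×-2 = -1; c[2] = 1×1 = 1. Result coefficients: [-2, -1, 1] → -2 - s + s^2

-2 - s + s^2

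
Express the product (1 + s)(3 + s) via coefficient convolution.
Ascending coefficients: a = [1, 1], b = [3, 1]. c[0] = 1×3 = 3; c[1] = 1×1 + 1×3 = 4; c[2] = 1×1 = 1. Result coefficients: [3, 4, 1] → 3 + 4s + s^2

3 + 4s + s^2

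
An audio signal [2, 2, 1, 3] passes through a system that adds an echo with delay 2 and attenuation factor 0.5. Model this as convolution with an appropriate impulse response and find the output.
Direct-path + delayed-attenuated-path model → impulse response h = [1, 0, 0.5] (1 at lag 0, 0.5 at lag 2). Output y[n] = x[n] + 0.5·x[n - 2] (with x[n] = 0 outside 0..3): y[0] = 2 + 0.5×0 = 2; y[1] = 2 + 0.5×0 = 2; y[2] = 1 + 0.5×2 = 2.0; y[3] = 3 + 0.5×2 = 4.0; y[4] = 0 + 0.5×1 = 0.5; y[5] = 0 + 0.5×3 = 1.5. So y = [2, 2, 2.0, 4.0, 0.5, 1.5]

[2, 2, 2.0, 4.0, 0.5, 1.5]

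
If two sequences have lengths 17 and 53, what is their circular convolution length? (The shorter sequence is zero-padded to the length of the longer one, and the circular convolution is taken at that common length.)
Circular convolution (zero-padding the shorter input) has length max(m, n) = max(17, 53) = 53

53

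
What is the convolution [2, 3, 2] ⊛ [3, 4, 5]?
y[0] = 2×3 = 6; y[1] = 2×4 + 3×3 = 17; y[2] = 2×5 + 3×4 + 2×3 = 28; y[3] = 3×5 + 2×4 = 23; y[4] = 2×5 = 10

[6, 17, 28, 23, 10]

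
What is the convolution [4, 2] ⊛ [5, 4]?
y[0] = 4×5 = 20; y[1] = 4×4 + 2×5 = 26; y[2] = 2×4 = 8

[20, 26, 8]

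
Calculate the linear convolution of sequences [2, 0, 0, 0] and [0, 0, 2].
y[0] = 2×0 = 0; y[1] = 2×0 + 0×0 = 0; y[2] = 2×2 + 0×0 + 0×0 = 4; y[3] = 0×2 + 0×0 + 0×0 = 0; y[4] = 0×2 + 0×0 = 0; y[5] = 0×2 = 0

[0, 0, 4, 0, 0, 0]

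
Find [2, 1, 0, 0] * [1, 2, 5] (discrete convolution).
y[0] = 2×1 = 2; y[1] = 2×2 + 1×1 = 5; y[2] = 2×5 + 1×2 + 0×1 = 12; y[3] = 1×5 + 0×2 + 0×1 = 5; y[4] = 0×5 + 0×2 = 0; y[5] = 0×5 = 0

[2, 5, 12, 5, 0, 0]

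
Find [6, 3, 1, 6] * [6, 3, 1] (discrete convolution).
y[0] = 6×6 = 36; y[1] = 6×3 + 3×6 = 36; y[2] = 6×1 + 3×3 + 1×6 = 21; y[3] = 3×1 + 1×3 + 6×6 = 42; y[4] = 1×1 + 6×3 = 19; y[5] = 6×1 = 6

[36, 36, 21, 42, 19, 6]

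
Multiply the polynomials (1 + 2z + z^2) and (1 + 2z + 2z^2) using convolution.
Ascending coefficients: a = [1, 2, 1], b = [1, 2, 2]. c[0] = 1×1 = 1; c[1] = 1×2 + 2×1 = 4; c[2] = 1×2 + 2×2 + 1×1 = 7; c[3] = 2×2 + 1×2 = 6; c[4] = 1×2 = 2. Result coefficients: [1, 4, 7, 6, 2] → 1 + 4z + 7z^2 + 6z^3 + 2z^4

1 + 4z + 7z^2 + 6z^3 + 2z^4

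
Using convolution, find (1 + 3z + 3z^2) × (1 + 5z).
Ascending coefficients: a = [1, 3, 3], b = [1, 5]. c[0] = 1×1 = 1; c[1] = 1×5 + 3×1 = 8; c[2] = 3×5 + 3×1 = 18; c[3] = 3×5 = 15. Result coefficients: [1, 8, 18, 15] → 1 + 8z + 18z^2 + 15z^3

1 + 8z + 18z^2 + 15z^3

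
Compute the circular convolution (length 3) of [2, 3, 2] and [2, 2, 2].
Use y[k] = Σ_j a[j]·b[(k-j) mod 3]. y[0] = 2×2 + 3×2 + 2×2 = 14; y[1] = 2×2 + 3×2 + 2×2 = 14; y[2] = 2×2 + 3×2 + 2×2 = 14. Result: [14, 14, 14]

[14, 14, 14]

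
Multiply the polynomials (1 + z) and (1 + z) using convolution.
Ascending coefficients: a = [1, 1], b = [1, 1]. c[0] = 1×1 = 1; c[1] = 1×1 + 1×1 = 2; c[2] = 1×1 = 1. Result coefficients: [1, 2, 1] → 1 + 2z + z^2

1 + 2z + z^2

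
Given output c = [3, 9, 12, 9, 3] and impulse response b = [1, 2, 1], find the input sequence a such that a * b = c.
Deconvolve c=[3, 9, 12, 9, 3] by b=[1, 2, 1]. Since b[0]=1, solve forward: a[0] = c[0] / 1 = 3; a[1] = (c[1] - 3×2) / 1 = 3; a[2] = (c[2] - 3×2 - 3×1) / 1 = 3. So a = [3, 3, 3]. Check by forward convolution: c[0] = 3×1 = 3; c[1] = 3×2 + 3×1 = 9; c[2] = 3×1 + 3×2 + 3×1 = 12; c[3] = 3×1 + 3×2 = 9; c[4] = 3×1 = 3

[3, 3, 3]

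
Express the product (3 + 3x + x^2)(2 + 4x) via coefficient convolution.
Ascending coefficients: a = [3, 3, 1], b = [2, 4]. c[0] = 3×2 = 6; c[1] = 3×4 + 3×2 = 18; c[2] = 3×4 + 1×2 = 14; c[3] = 1×4 = 4. Result coefficients: [6, 18, 14, 4] → 6 + 18x + 14x^2 + 4x^3

6 + 18x + 14x^2 + 4x^3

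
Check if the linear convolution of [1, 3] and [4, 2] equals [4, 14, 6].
Recompute linear convolution of [1, 3] and [4, 2]: y[0] = 1×4 = 4; y[1] = 1×2 + 3×4 = 14; y[2] = 3×2 = 6 → [4, 14, 6]. Given [4, 14, 6] matches, so answer: Yes

Yes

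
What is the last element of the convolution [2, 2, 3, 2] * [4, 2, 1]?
Use y[k] = Σ_i a[i]·b[k-i] at k=5. y[5] = 2×1 = 2

2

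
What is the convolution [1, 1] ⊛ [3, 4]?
y[0] = 1×3 = 3; y[1] = 1×4 + 1×3 = 7; y[2] = 1×4 = 4

[3, 7, 4]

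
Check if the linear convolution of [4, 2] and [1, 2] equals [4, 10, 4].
Recompute linear convolution of [4, 2] and [1, 2]: y[0] = 4×1 = 4; y[1] = 4×2 + 2×1 = 10; y[2] = 2×2 = 4 → [4, 10, 4]. Given [4, 10, 4] matches, so answer: Yes

Yes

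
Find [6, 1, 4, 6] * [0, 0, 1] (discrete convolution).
y[0] = 6×0 = 0; y[1] = 6×0 + 1×0 = 0; y[2] = 6×1 + 1×0 + 4×0 = 6; y[3] = 1×1 + 4×0 + 6×0 = 1; y[4] = 4×1 + 6×0 = 4; y[5] = 6×1 = 6

[0, 0, 6, 1, 4, 6]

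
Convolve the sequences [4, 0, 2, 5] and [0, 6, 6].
y[0] = 4×0 = 0; y[1] = 4×6 + 0×0 = 24; y[2] = 4×6 + 0×6 + 2×0 = 24; y[3] = 0×6 + 2×6 + 5×0 = 12; y[4] = 2×6 + 5×6 = 42; y[5] = 5×6 = 30

[0, 24, 24, 12, 42, 30]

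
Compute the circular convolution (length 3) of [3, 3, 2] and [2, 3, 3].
Use y[k] = Σ_j x[j]·h[(k-j) mod 3]. y[0] = 3×2 + 3×3 + 2×3 = 21; y[1] = 3×3 + 3×2 + 2×3 = 21; y[2] = 3×3 + 3×3 + 2×2 = 22. Result: [21, 21, 22]

[21, 21, 22]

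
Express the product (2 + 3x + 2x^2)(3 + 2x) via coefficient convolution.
Ascending coefficients: a = [2, 3, 2], b = [3, 2]. c[0] = 2×3 = 6; c[1] = 2×2 + 3×3 = 13; c[2] = 3×2 + 2×3 = 12; c[3] = 2×2 = 4. Result coefficients: [6, 13, 12, 4] → 6 + 13x + 12x^2 + 4x^3

6 + 13x + 12x^2 + 4x^3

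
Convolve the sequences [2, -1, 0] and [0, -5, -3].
y[0] = 2×0 = 0; y[1] = 2×-5 + -1×0 = -10; y[2] = 2×-3 + -1×-5 + 0×0 = -1; y[3] = -1×-3 + 0×-5 = 3; y[4] = 0×-3 = 0

[0, -10, -1, 3, 0]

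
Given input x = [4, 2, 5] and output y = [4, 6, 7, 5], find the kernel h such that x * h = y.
Output length 4 = len(x) + len(h) - 1 ⇒ len(h) = 2. Solve h forward using h[k] = (y[k] - Σ_{i≥1} x[i]·h[k-i]) / x[0]: h[0] = y[0] / x[0] = 4 / 4 = 1; h[1] = (y[1] - 2×1) / x[0] = (6 - 2×1) / 4 = 1. So h = [1, 1]. Forward-check [4, 2, 5] * [1, 1]: y[0] = 4×1 = 4; y[1] = 4×1 + 2×1 = 6; y[2] = 2×1 + 5×1 = 7; y[3] = 5×1 = 5 → [4, 6, 7, 5] ✓

[1, 1]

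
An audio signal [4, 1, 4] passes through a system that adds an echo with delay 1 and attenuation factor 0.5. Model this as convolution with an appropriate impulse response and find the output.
Direct-path + delayed-attenuated-path model → impulse response h = [1, 0.5] (1 at lag 0, 0.5 at lag 1). Output y[n] = x[n] + 0.5·x[n - 1] (with x[n] = 0 outside 0..2): y[0] = 4 + 0.5×0 = 4; y[1] = 1 + 0.5×4 = 3.0; y[2] = 4 + 0.5×1 = 4.5; y[3] = 0 + 0.5×4 = 2.0. So y = [4, 3.0, 4.5, 2.0]

[4, 3.0, 4.5, 2.0]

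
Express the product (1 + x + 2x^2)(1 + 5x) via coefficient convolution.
Ascending coefficients: a = [1, 1, 2], b = [1, 5]. c[0] = 1×1 = 1; c[1] = 1×5 + 1×1 = 6; c[2] = 1×5 + 2×1 = 7; c[3] = 2×5 = 10. Result coefficients: [1, 6, 7, 10] → 1 + 6x + 7x^2 + 10x^3

1 + 6x + 7x^2 + 10x^3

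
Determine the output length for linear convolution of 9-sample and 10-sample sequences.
Linear/full convolution length: m + n - 1 = 9 + 10 - 1 = 18

18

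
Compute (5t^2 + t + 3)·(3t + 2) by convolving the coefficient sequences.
Ascending coefficients: a = [3, 1, 5], b = [2, 3]. c[0] = 3×2 = 6; c[1] = 3×3 + 1×2 = 11; c[2] = 1×3 + 5×2 = 13; c[3] = 5×3 = 15. Result coefficients: [6, 11, 13, 15] → 15t^3 + 13t^2 + 11t + 6

15t^3 + 13t^2 + 11t + 6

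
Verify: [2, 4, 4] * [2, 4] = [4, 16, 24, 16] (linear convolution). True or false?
Recompute linear convolution of [2, 4, 4] and [2, 4]: y[0] = 2×2 = 4; y[1] = 2×4 + 4×2 = 16; y[2] = 4×4 + 4×2 = 24; y[3] = 4×4 = 16 → [4, 16, 24, 16]. Given [4, 16, 24, 16] matches, so answer: Yes

Yes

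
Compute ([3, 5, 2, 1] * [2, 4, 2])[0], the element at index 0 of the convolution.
Use y[k] = Σ_i a[i]·b[k-i] at k=0. y[0] = 3×2 = 6

6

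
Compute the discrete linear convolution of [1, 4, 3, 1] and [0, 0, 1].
y[0] = 1×0 = 0; y[1] = 1×0 + 4×0 = 0; y[2] = 1×1 + 4×0 + 3×0 = 1; y[3] = 4×1 + 3×0 + 1×0 = 4; y[4] = 3×1 + 1×0 = 3; y[5] = 1×1 = 1

[0, 0, 1, 4, 3, 1]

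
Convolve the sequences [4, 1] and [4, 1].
y[0] = 4×4 = 16; y[1] = 4×1 + 1×4 = 8; y[2] = 1×1 = 1

[16, 8, 1]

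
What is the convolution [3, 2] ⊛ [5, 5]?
y[0] = 3×5 = 15; y[1] = 3×5 + 2×5 = 25; y[2] = 2×5 = 10

[15, 25, 10]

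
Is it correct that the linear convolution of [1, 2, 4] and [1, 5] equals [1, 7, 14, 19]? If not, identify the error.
Recompute linear convolution of [1, 2, 4] and [1, 5]: y[0] = 1×1 = 1; y[1] = 1×5 + 2×1 = 7; y[2] = 2×5 + 4×1 = 14; y[3] = 4×5 = 20 → [1, 7, 14, 20]. Compare to given [1, 7, 14, 19]: they differ at index 3: given 19, correct 20, so answer: No

No. Error at index 3: given 19, correct 20.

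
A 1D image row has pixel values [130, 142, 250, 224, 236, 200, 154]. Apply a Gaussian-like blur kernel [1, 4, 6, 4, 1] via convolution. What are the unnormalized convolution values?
Convolve image row [130, 142, 250, 224, 236, 200, 154] with kernel [1, 4, 6, 4, 1]: y[0] = 130×1 = 130; y[1] = 130×4 + 142×1 = 662; y[2] = 130×6 + 142×4 + 250×1 = 1598; y[3] = 130×4 + 142×6 + 250×4 + 224×1 = 2596; y[4] = 130×1 + 142×4 + 250×6 + 224×4 + 236×1 = 3330; y[5] = 142×1 + 250×4 + 224×6 + 236×4 + 200×1 = 3630; y[6] = 250×1 + 224×4 + 236×6 + 200×4 + 154×1 = 3516; y[7] = 224×1 + 236×4 + 200×6 + 154×4 = 2984; y[8] = 236×1 + 200×4 + 154×6 = 1960; y[9] = 200×1 + 154×4 = 816; y[10] = 154×1 = 154 → [130, 662, 1598, 2596, 3330, 3630, 3516, 2984, 1960, 816, 154]. Normalization factor = sum(kernel) = 16.

[130, 662, 1598, 2596, 3330, 3630, 3516, 2984, 1960, 816, 154]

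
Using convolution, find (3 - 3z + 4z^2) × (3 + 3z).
Ascending coefficients: a = [3, -3, 4], b = [3, 3]. c[0] = 3×3 = 9; c[1] = 3×3 + -3×3 = 0; c[2] = -3×3 + 4×3 = 3; c[3] = 4×3 = 12. Result coefficients: [9, 0, 3, 12] → 9 + 3z^2 + 12z^3

9 + 3z^2 + 12z^3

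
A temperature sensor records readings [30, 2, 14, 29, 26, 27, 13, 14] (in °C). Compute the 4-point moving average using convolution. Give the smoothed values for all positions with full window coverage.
4-point moving average kernel = [1, 1, 1, 1]. Apply in 'valid' mode (full window coverage): avg[0] = (30 + 2 + 14 + 29) / 4 = 18.75; avg[1] = (2 + 14 + 29 + 26) / 4 = 17.75; avg[2] = (14 + 29 + 26 + 27) / 4 = 24.0; avg[3] = (29 + 26 + 27 + 13) / 4 = 23.75; avg[4] = (26 + 27 + 13 + 14) / 4 = 20.0. Smoothed values: [18.75, 17.75, 24.0, 23.75, 20.0]

[18.75, 17.75, 24.0, 23.75, 20.0]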